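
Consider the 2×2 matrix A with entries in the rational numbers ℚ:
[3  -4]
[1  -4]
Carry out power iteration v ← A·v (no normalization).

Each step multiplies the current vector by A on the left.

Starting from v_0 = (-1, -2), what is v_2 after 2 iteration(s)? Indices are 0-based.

v_2 = (-13, -23)

v_0 = (-1, -2).
v_1 = A·v_0 = (5, 7).
v_2 = A·v_1 = (-13, -23).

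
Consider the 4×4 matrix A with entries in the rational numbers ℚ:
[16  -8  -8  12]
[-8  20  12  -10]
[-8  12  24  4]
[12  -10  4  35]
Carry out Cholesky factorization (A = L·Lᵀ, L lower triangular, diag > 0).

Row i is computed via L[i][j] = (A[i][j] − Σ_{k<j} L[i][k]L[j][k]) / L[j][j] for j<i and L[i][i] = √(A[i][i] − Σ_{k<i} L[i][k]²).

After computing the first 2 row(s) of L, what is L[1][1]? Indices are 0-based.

Step 1: L[0][0] = √(16) = 4.
  L[1][0] = (-8) / L[0][0] = -2.
Step 2: L[1][1] = √(16) = 4.

L[1][1] = 4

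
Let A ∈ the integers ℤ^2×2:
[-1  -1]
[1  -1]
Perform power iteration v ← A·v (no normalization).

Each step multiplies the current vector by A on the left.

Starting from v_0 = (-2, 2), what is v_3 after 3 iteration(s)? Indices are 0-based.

v_3 = (-8, 0)

v_0 = (-2, 2).
v_1 = A·v_0 = (0, -4).
v_2 = A·v_1 = (4, 4).
v_3 = A·v_2 = (-8, 0).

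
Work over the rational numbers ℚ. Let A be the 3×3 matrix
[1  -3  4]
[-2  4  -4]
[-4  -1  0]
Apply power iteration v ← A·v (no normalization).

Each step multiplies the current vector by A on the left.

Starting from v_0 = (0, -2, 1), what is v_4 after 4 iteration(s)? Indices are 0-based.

v_0 = (0, -2, 1).
v_1 = A·v_0 = (10, -12, 2).
v_2 = A·v_1 = (54, -76, -28).
v_3 = A·v_2 = (170, -300, -140).
v_4 = A·v_3 = (510, -980, -380).

v_4 = (510, -980, -380)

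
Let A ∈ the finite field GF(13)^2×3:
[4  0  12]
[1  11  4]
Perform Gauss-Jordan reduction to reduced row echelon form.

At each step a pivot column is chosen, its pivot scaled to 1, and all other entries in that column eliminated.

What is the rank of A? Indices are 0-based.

rank = 2

[1] R0 /= 4  ⇒  (1, 0, 3)
     R1 -= 1·R0  ⇒  (0, 11, 1)
[2] R1 /= 11  ⇒  (0, 1, 6)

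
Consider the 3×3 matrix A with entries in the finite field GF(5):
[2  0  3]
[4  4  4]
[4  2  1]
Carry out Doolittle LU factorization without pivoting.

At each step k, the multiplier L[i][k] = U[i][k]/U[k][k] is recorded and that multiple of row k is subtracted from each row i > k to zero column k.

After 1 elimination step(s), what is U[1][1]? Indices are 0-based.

k=0: U[0][0]=2
  eliminate (1,0): mult=2, new row 1: (0, 4, 3); set L[1][0]=2
  eliminate (2,0): mult=2, new row 2: (0, 2, 0); set L[2][0]=2

U[1][1] = 4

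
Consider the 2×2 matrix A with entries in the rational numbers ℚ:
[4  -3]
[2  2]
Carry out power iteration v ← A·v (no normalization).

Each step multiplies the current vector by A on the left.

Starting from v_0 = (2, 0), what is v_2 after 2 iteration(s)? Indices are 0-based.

v_0 = (2, 0).
v_1 = A·v_0 = (8, 4).
v_2 = A·v_1 = (20, 24).

v_2 = (20, 24)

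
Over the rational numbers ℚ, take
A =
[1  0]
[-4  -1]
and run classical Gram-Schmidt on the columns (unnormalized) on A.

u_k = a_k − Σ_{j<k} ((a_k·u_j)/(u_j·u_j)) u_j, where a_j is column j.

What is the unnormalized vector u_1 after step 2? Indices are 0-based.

Step 1: u_0 = a_0 = (1, -4).
Step 2: u_1 = a_1 − (4/17)·u_0 = (-4/17, -1/17).

u_1 = (-4/17, -1/17)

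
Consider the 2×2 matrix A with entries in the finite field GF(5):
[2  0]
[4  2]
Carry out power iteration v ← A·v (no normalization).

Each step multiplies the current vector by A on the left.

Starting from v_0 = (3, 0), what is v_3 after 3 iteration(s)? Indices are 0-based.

v_0 = (3, 0).
v_1 = A·v_0 = (1, 2).
v_2 = A·v_1 = (2, 3).
v_3 = A·v_2 = (4, 4).

v_3 = (4, 4)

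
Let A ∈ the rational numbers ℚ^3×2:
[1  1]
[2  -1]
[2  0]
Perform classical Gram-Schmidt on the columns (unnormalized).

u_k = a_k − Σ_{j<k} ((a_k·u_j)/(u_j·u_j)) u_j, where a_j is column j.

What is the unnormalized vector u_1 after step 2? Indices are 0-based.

Step 1: u_0 = a_0 = (1, 2, 2).
Step 2: u_1 = a_1 − (-1/9)·u_0 = (10/9, -7/9, 2/9).

u_1 = (10/9, -7/9, 2/9)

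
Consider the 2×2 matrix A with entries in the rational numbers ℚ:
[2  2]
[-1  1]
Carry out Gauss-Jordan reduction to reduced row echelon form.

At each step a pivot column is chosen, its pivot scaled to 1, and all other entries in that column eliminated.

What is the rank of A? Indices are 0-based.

rank = 2

pivot(0,0)=2: scale R0 → (1, 1)
  clear (1,0): R1 −= (-1)R0 → (0, 2)
pivot(1,1)=2: scale R1 → (0, 1)
  clear (0,1): R0 −= (1)R1 → (1, 0)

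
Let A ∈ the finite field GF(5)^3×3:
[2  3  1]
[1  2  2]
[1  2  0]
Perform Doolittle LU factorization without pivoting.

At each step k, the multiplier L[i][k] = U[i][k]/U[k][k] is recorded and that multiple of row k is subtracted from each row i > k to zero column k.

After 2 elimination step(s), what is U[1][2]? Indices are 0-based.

U[1][2] = 4

k=0: U[0][0]=2
  eliminate (1,0): mult=3, new row 1: (0, 3, 4); set L[1][0]=3
  eliminate (2,0): mult=3, new row 2: (0, 3, 2); set L[2][0]=3
k=1: U[1][1]=3
  eliminate (2,1): mult=1, new row 2: (0, 0, 3); set L[2][1]=1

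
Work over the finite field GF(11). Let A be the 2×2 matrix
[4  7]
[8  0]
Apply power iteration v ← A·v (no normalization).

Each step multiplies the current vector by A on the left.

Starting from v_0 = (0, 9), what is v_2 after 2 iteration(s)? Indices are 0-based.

v_0 = (0, 9).
v_1 = A·v_0 = (8, 0).
v_2 = A·v_1 = (10, 9).

v_2 = (10, 9)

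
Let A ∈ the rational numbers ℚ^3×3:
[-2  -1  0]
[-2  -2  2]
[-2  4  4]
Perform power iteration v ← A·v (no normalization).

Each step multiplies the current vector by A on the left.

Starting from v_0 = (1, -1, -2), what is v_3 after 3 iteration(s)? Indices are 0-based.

v_3 = (6, -116, -364)

v_0 = (1, -1, -2).
v_1 = A·v_0 = (-1, -4, -14).
v_2 = A·v_1 = (6, -18, -70).
v_3 = A·v_2 = (6, -116, -364).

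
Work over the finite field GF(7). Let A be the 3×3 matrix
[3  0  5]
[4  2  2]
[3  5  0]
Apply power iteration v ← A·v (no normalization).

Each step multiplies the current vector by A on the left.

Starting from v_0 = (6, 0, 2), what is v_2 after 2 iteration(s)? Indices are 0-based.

v_2 = (6, 1, 0)

v_0 = (6, 0, 2).
v_1 = A·v_0 = (0, 0, 4).
v_2 = A·v_1 = (6, 1, 0).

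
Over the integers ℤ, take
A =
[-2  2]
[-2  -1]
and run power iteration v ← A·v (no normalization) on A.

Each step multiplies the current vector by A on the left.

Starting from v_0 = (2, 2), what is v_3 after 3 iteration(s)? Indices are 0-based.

v_0 = (2, 2).
v_1 = A·v_0 = (0, -6).
v_2 = A·v_1 = (-12, 6).
v_3 = A·v_2 = (36, 18).

v_3 = (36, 18)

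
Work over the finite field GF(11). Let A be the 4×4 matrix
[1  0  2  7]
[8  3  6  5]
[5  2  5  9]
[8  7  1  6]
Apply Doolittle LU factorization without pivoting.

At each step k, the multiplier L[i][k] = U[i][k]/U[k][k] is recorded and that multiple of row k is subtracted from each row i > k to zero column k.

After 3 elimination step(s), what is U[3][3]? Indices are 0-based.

U[3][3] = 7

[col 0] pivot 1
  R1 -= 8*R0 → (0, 3, 1, 4)  (L[1][0] := 8)
  R2 -= 5*R0 → (0, 2, 6, 7)  (L[2][0] := 5)
  R3 -= 8*R0 → (0, 7, 7, 5)  (L[3][0] := 8)
[col 1] pivot 3
  R2 -= 8*R1 → (0, 0, 9, 8)  (L[2][1] := 8)
  R3 -= 6*R1 → (0, 0, 1, 3)  (L[3][1] := 6)
[col 2] pivot 9
  R3 -= 5*R2 → (0, 0, 0, 7)  (L[3][2] := 5)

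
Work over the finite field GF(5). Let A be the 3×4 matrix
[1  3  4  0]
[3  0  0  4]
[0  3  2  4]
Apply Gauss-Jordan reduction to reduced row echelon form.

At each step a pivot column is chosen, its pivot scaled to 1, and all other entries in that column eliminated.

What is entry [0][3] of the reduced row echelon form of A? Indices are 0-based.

M[0][3] = 3

[1] R0 /= 1  ⇒  (1, 3, 4, 0)
     R1 -= 3·R0  ⇒  (0, 1, 3, 4)
[2] R1 /= 1  ⇒  (0, 1, 3, 4)
     R0 -= 3·R1  ⇒  (1, 0, 0, 3)
     R2 -= 3·R1  ⇒  (0, 0, 3, 2)
[3] R2 /= 3  ⇒  (0, 0, 1, 4)
     R1 -= 3·R2  ⇒  (0, 1, 0, 2)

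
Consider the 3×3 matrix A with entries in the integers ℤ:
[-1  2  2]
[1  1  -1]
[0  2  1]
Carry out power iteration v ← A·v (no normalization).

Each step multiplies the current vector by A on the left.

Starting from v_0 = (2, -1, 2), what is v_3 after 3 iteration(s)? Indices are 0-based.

v_0 = (2, -1, 2).
v_1 = A·v_0 = (0, -1, 0).
v_2 = A·v_1 = (-2, -1, -2).
v_3 = A·v_2 = (-4, -1, -4).

v_3 = (-4, -1, -4)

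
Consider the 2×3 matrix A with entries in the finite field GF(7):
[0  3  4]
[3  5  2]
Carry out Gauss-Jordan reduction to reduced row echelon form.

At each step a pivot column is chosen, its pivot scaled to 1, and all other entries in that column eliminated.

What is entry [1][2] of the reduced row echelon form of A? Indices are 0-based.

M[1][2] = 6

step 1: exchange rows 0,1
step 1: normalize row 0 (÷3) = (1, 4, 3)
step 2: normalize row 1 (÷3) = (0, 1, 6)
  row 0: subtract 4×row1 = (1, 0, 0)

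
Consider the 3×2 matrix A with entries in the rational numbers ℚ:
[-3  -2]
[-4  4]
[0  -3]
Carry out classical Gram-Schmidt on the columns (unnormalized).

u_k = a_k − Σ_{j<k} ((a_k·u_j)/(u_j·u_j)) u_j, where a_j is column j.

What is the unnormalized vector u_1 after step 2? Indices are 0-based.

u_1 = (-16/5, 12/5, -3)

Step 1: u_0 = a_0 = (-3, -4, 0).
Step 2: u_1 = a_1 − (-2/5)·u_0 = (-16/5, 12/5, -3).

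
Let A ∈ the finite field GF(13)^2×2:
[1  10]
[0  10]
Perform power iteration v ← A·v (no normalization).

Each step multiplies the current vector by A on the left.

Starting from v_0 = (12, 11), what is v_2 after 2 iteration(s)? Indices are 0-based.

v_2 = (0, 8)

v_0 = (12, 11).
v_1 = A·v_0 = (5, 6).
v_2 = A·v_1 = (0, 8).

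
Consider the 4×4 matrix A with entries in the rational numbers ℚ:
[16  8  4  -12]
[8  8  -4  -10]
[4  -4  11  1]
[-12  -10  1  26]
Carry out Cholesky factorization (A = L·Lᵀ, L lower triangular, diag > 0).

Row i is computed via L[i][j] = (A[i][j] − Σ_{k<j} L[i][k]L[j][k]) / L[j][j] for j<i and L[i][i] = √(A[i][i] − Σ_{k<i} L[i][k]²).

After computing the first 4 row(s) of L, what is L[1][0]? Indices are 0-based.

L[1][0] = 2

Step 1: L[0][0] = √(16) = 4.
  L[1][0] = (8) / L[0][0] = 2.
Step 2: L[1][1] = √(4) = 2.
  L[2][0] = (4) / L[0][0] = 1.
  L[2][1] = (-6) / L[1][1] = -3.
Step 3: L[2][2] = √(1) = 1.
  L[3][0] = (-12) / L[0][0] = -3.
  L[3][1] = (-4) / L[1][1] = -2.
  L[3][2] = (-2) / L[2][2] = -2.
Step 4: L[3][3] = √(9) = 3.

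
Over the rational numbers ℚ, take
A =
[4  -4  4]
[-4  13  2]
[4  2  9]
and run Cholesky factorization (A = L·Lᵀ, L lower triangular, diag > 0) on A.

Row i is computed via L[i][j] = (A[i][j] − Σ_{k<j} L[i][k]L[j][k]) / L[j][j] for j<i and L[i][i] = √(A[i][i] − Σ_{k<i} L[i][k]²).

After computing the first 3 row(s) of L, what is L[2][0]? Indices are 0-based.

L[2][0] = 2

Step 1: L[0][0] = √(4) = 2.
  L[1][0] = (-4) / L[0][0] = -2.
Step 2: L[1][1] = √(9) = 3.
  L[2][0] = (4) / L[0][0] = 2.
  L[2][1] = (6) / L[1][1] = 2.
Step 3: L[2][2] = √(1) = 1.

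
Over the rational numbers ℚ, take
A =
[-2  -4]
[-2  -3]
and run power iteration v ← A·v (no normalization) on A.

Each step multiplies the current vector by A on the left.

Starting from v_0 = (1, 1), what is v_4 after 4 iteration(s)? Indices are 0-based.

v_0 = (1, 1).
v_1 = A·v_0 = (-6, -5).
v_2 = A·v_1 = (32, 27).
v_3 = A·v_2 = (-172, -145).
v_4 = A·v_3 = (924, 779).

v_4 = (924, 779)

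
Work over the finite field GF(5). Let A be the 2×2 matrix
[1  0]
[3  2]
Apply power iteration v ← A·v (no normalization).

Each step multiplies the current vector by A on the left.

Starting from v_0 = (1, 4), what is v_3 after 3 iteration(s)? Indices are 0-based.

v_0 = (1, 4).
v_1 = A·v_0 = (1, 1).
v_2 = A·v_1 = (1, 0).
v_3 = A·v_2 = (1, 3).

v_3 = (1, 3)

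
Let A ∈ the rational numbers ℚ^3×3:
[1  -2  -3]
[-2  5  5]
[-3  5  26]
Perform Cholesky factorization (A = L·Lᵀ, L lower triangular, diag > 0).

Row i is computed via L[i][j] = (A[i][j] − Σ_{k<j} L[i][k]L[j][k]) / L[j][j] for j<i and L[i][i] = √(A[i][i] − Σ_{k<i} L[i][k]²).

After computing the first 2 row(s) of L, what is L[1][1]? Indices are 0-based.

Step 1: L[0][0] = √(1) = 1.
  L[1][0] = (-2) / L[0][0] = -2.
Step 2: L[1][1] = √(1) = 1.

L[1][1] = 1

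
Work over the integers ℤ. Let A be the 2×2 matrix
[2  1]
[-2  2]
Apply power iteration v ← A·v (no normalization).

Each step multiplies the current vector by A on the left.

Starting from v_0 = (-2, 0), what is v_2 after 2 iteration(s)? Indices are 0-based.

v_0 = (-2, 0).
v_1 = A·v_0 = (-4, 4).
v_2 = A·v_1 = (-4, 16).

v_2 = (-4, 16)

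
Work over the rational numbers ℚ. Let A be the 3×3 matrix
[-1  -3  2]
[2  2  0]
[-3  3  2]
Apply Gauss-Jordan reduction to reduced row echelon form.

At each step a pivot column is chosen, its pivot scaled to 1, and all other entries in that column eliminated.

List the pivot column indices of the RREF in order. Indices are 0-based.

step 1: normalize row 0 (÷-1) = (1, 3, -2)
  row 1: subtract 2×row0 = (0, -4, 4)
  row 2: subtract -3×row0 = (0, 12, -4)
step 2: normalize row 1 (÷-4) = (0, 1, -1)
  row 0: subtract 3×row1 = (1, 0, 1)
  row 2: subtract 12×row1 = (0, 0, 8)
step 3: normalize row 2 (÷8) = (0, 0, 1)
  row 0: subtract 1×row2 = (1, 0, 0)
  row 1: subtract -1×row2 = (0, 1, 0)

pivot columns: 0, 1, 2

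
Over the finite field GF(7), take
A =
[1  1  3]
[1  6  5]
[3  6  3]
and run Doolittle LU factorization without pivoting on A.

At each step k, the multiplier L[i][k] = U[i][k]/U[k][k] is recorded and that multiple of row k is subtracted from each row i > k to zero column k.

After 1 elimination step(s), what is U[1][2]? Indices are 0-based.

U[1][2] = 2

Step 1: pivot at (0,0) is 1.
  row1 ← row1 − (1)·row0  ⇒  L[1][0]=1, U row1=(0, 5, 2)
  row2 ← row2 − (3)·row0  ⇒  L[2][0]=3, U row2=(0, 3, 1)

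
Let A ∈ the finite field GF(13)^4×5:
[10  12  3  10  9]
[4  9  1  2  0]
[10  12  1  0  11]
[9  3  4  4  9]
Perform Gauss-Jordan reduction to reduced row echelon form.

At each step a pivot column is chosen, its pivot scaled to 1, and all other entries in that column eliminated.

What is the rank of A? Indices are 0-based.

rank = 4

pivot(0,0)=10: scale R0 → (1, 9, 12, 1, 10)
  clear (1,0): R1 −= (4)R0 → (0, 12, 5, 11, 12)
  clear (2,0): R2 −= (10)R0 → (0, 0, 11, 3, 2)
  clear (3,0): R3 −= (9)R0 → (0, 0, 0, 8, 10)
pivot(1,1)=12: scale R1 → (0, 1, 8, 2, 1)
  clear (0,1): R0 −= (9)R1 → (1, 0, 5, 9, 1)
pivot(2,2)=11: scale R2 → (0, 0, 1, 5, 12)
  clear (0,2): R0 −= (5)R2 → (1, 0, 0, 10, 6)
  clear (1,2): R1 −= (8)R2 → (0, 1, 0, 1, 9)
pivot(3,3)=8: scale R3 → (0, 0, 0, 1, 11)
  clear (0,3): R0 −= (10)R3 → (1, 0, 0, 0, 0)
  clear (1,3): R1 −= (1)R3 → (0, 1, 0, 0, 11)
  clear (2,3): R2 −= (5)R3 → (0, 0, 1, 0, 9)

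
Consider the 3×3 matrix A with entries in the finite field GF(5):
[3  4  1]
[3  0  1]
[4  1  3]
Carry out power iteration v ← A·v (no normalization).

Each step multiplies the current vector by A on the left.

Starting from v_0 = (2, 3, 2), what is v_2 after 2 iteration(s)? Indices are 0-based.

v_2 = (4, 2, 4)

v_0 = (2, 3, 2).
v_1 = A·v_0 = (0, 3, 2).
v_2 = A·v_1 = (4, 2, 4).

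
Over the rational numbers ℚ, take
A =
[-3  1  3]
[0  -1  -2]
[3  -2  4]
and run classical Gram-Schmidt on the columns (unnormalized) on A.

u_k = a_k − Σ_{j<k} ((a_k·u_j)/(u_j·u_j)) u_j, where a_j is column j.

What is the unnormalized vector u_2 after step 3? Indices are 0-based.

u_2 = (3, -3, 3)

Step 1: u_0 = a_0 = (-3, 0, 3).
Step 2: u_1 = a_1 − (-1/2)·u_0 = (-1/2, -1, -1/2).
Step 3: u_2 = a_2 − (1/6)·u_0 − (-1)·u_1 = (3, -3, 3).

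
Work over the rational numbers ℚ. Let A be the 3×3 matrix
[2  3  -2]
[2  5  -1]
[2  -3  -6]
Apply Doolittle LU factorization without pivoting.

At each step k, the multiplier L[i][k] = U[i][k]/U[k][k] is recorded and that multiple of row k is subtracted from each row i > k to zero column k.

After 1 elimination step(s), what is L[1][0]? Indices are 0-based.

L[1][0] = 1

k=0: U[0][0]=2
  eliminate (1,0): mult=1, new row 1: (0, 2, 1); set L[1][0]=1
  eliminate (2,0): mult=1, new row 2: (0, -6, -4); set L[2][0]=1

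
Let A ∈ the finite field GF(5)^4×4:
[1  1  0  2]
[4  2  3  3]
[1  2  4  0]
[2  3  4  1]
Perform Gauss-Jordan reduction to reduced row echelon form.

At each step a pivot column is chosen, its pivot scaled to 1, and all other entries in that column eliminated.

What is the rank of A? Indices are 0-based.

[1] R0 /= 1  ⇒  (1, 1, 0, 2)
     R1 -= 4·R0  ⇒  (0, 3, 3, 0)
     R2 -= 1·R0  ⇒  (0, 1, 4, 3)
     R3 -= 2·R0  ⇒  (0, 1, 4, 2)
[2] R1 /= 3  ⇒  (0, 1, 1, 0)
     R0 -= 1·R1  ⇒  (1, 0, 4, 2)
     R2 -= 1·R1  ⇒  (0, 0, 3, 3)
     R3 -= 1·R1  ⇒  (0, 0, 3, 2)
[3] R2 /= 3  ⇒  (0, 0, 1, 1)
     R0 -= 4·R2  ⇒  (1, 0, 0, 3)
     R1 -= 1·R2  ⇒  (0, 1, 0, 4)
     R3 -= 3·R2  ⇒  (0, 0, 0, 4)
[4] R3 /= 4  ⇒  (0, 0, 0, 1)
     R0 -= 3·R3  ⇒  (1, 0, 0, 0)
     R1 -= 4·R3  ⇒  (0, 1, 0, 0)
     R2 -= 1·R3  ⇒  (0, 0, 1, 0)

rank = 4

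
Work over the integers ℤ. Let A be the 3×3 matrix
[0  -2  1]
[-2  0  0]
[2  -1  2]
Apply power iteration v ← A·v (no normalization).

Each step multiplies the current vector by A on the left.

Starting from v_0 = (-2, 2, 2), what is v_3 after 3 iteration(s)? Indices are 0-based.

v_3 = (-20, 20, -48)

v_0 = (-2, 2, 2).
v_1 = A·v_0 = (-2, 4, -2).
v_2 = A·v_1 = (-10, 4, -12).
v_3 = A·v_2 = (-20, 20, -48).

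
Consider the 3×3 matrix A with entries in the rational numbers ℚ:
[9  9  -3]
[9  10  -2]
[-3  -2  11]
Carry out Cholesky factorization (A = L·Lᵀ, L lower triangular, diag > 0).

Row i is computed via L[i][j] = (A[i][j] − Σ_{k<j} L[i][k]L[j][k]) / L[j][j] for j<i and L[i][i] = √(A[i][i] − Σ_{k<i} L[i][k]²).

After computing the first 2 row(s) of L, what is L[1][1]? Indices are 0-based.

Step 1: L[0][0] = √(9) = 3.
  L[1][0] = (9) / L[0][0] = 3.
Step 2: L[1][1] = √(1) = 1.

L[1][1] = 1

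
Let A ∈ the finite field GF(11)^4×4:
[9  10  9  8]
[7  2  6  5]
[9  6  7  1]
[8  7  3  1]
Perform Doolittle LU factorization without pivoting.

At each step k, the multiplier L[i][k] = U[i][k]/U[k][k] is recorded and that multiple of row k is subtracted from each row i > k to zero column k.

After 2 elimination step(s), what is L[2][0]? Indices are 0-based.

L[2][0] = 1

k=0: U[0][0]=9
  eliminate (1,0): mult=2, new row 1: (0, 4, 10, 0); set L[1][0]=2
  eliminate (2,0): mult=1, new row 2: (0, 7, 9, 4); set L[2][0]=1
  eliminate (3,0): mult=7, new row 3: (0, 3, 6, 0); set L[3][0]=7
k=1: U[1][1]=4
  eliminate (2,1): mult=10, new row 2: (0, 0, 8, 4); set L[2][1]=10
  eliminate (3,1): mult=9, new row 3: (0, 0, 4, 0); set L[3][1]=9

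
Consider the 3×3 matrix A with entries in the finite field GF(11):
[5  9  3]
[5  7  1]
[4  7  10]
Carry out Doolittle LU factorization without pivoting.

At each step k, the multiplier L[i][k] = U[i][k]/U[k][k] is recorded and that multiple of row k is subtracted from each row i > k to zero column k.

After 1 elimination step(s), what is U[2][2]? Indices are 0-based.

U[2][2] = 1

k=0: U[0][0]=5
  eliminate (1,0): mult=1, new row 1: (0, 9, 9); set L[1][0]=1
  eliminate (2,0): mult=3, new row 2: (0, 2, 1); set L[2][0]=3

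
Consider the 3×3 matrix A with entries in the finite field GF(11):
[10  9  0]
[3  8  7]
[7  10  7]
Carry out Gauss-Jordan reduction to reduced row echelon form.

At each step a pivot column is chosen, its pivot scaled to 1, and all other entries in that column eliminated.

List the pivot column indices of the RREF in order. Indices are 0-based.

pivot columns: 0, 1, 2

[1] R0 /= 10  ⇒  (1, 2, 0)
     R1 -= 3·R0  ⇒  (0, 2, 7)
     R2 -= 7·R0  ⇒  (0, 7, 7)
[2] R1 /= 2  ⇒  (0, 1, 9)
     R0 -= 2·R1  ⇒  (1, 0, 4)
     R2 -= 7·R1  ⇒  (0, 0, 10)
[3] R2 /= 10  ⇒  (0, 0, 1)
     R0 -= 4·R2  ⇒  (1, 0, 0)
     R1 -= 9·R2  ⇒  (0, 1, 0)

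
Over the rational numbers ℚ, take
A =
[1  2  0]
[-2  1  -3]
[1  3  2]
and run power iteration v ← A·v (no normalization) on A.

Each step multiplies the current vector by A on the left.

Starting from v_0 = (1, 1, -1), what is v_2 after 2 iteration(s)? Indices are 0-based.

v_0 = (1, 1, -1).
v_1 = A·v_0 = (3, 2, 2).
v_2 = A·v_1 = (7, -10, 13).

v_2 = (7, -10, 13)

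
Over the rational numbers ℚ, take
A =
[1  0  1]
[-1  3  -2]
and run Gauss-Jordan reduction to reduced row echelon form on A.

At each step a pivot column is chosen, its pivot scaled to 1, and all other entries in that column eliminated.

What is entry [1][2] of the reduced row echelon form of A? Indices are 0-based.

[1] R0 /= 1  ⇒  (1, 0, 1)
     R1 -= -1·R0  ⇒  (0, 3, -1)
[2] R1 /= 3  ⇒  (0, 1, -1/3)

M[1][2] = -1/3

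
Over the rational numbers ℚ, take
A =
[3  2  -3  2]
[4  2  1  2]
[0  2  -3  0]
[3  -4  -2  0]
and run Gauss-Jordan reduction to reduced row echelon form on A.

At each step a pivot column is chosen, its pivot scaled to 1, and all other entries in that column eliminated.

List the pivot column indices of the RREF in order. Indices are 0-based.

[1] R0 /= 3  ⇒  (1, 2/3, -1, 2/3)
     R1 -= 4·R0  ⇒  (0, -2/3, 5, -2/3)
     R3 -= 3·R0  ⇒  (0, -6, 1, -2)
[2] R1 /= -2/3  ⇒  (0, 1, -15/2, 1)
     R0 -= 2/3·R1  ⇒  (1, 0, 4, 0)
     R2 -= 2·R1  ⇒  (0, 0, 12, -2)
     R3 -= -6·R1  ⇒  (0, 0, -44, 4)
[3] R2 /= 12  ⇒  (0, 0, 1, -1/6)
     R0 -= 4·R2  ⇒  (1, 0, 0, 2/3)
     R1 -= -15/2·R2  ⇒  (0, 1, 0, -1/4)
     R3 -= -44·R2  ⇒  (0, 0, 0, -10/3)
[4] R3 /= -10/3  ⇒  (0, 0, 0, 1)
     R0 -= 2/3·R3  ⇒  (1, 0, 0, 0)
     R1 -= -1/4·R3  ⇒  (0, 1, 0, 0)
     R2 -= -1/6·R3  ⇒  (0, 0, 1, 0)

pivot columns: 0, 1, 2, 3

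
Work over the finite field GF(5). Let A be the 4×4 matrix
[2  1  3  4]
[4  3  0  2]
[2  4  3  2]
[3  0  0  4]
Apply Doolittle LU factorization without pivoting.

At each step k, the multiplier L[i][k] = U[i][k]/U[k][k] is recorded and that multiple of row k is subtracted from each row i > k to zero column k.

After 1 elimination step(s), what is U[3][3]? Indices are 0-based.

U[3][3] = 3

k=0: U[0][0]=2
  eliminate (1,0): mult=2, new row 1: (0, 1, 4, 4); set L[1][0]=2
  eliminate (2,0): mult=1, new row 2: (0, 3, 0, 3); set L[2][0]=1
  eliminate (3,0): mult=4, new row 3: (0, 1, 3, 3); set L[3][0]=4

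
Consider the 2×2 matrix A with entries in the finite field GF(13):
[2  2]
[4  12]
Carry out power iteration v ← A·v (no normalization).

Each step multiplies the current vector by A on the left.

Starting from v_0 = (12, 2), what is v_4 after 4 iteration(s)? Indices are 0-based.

v_0 = (12, 2).
v_1 = A·v_0 = (2, 7).
v_2 = A·v_1 = (5, 1).
v_3 = A·v_2 = (12, 6).
v_4 = A·v_3 = (10, 3).

v_4 = (10, 3)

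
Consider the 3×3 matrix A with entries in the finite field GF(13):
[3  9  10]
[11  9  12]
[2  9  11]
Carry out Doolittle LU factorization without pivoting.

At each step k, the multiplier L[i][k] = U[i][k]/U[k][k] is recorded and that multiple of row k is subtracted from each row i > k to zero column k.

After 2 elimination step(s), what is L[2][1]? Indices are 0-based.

L[2][1] = 8

Step 1: pivot at (0,0) is 3.
  row1 ← row1 − (8)·row0  ⇒  L[1][0]=8, U row1=(0, 2, 10)
  row2 ← row2 − (5)·row0  ⇒  L[2][0]=5, U row2=(0, 3, 0)
Step 2: pivot at (1,1) is 2.
  row2 ← row2 − (8)·row1  ⇒  L[2][1]=8, U row2=(0, 0, 11)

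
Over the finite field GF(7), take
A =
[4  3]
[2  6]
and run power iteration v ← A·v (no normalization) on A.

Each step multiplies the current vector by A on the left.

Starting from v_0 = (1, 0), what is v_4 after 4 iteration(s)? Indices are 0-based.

v_4 = (6, 6)

v_0 = (1, 0).
v_1 = A·v_0 = (4, 2).
v_2 = A·v_1 = (1, 6).
v_3 = A·v_2 = (1, 3).
v_4 = A·v_3 = (6, 6).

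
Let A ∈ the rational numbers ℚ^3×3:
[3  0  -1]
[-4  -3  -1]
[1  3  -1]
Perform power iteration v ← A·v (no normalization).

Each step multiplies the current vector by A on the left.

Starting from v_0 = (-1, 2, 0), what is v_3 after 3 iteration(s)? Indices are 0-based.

v_0 = (-1, 2, 0).
v_1 = A·v_0 = (-3, -2, 5).
v_2 = A·v_1 = (-14, 13, -14).
v_3 = A·v_2 = (-28, 31, 39).

v_3 = (-28, 31, 39)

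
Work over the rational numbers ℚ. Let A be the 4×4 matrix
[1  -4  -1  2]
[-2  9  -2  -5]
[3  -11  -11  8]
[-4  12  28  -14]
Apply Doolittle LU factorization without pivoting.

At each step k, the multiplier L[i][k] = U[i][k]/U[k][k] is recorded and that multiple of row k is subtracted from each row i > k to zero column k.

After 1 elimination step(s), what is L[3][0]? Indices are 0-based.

L[3][0] = -4

Step 1: pivot at (0,0) is 1.
  row1 ← row1 − (-2)·row0  ⇒  L[1][0]=-2, U row1=(0, 1, -4, -1)
  row2 ← row2 − (3)·row0  ⇒  L[2][0]=3, U row2=(0, 1, -8, 2)
  row3 ← row3 − (-4)·row0  ⇒  L[3][0]=-4, U row3=(0, -4, 24, -6)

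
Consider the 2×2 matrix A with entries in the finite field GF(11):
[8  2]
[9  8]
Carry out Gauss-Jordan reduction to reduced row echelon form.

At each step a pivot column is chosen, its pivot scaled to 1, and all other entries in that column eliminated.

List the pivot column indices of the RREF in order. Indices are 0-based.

pivot(0,0)=8: scale R0 → (1, 3)
  clear (1,0): R1 −= (9)R0 → (0, 3)
pivot(1,1)=3: scale R1 → (0, 1)
  clear (0,1): R0 −= (3)R1 → (1, 0)

pivot columns: 0, 1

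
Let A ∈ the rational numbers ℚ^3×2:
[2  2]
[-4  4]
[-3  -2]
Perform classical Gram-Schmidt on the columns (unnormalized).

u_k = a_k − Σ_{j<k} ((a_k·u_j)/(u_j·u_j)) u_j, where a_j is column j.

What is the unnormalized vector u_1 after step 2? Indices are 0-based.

Step 1: u_0 = a_0 = (2, -4, -3).
Step 2: u_1 = a_1 − (-6/29)·u_0 = (70/29, 92/29, -76/29).

u_1 = (70/29, 92/29, -76/29)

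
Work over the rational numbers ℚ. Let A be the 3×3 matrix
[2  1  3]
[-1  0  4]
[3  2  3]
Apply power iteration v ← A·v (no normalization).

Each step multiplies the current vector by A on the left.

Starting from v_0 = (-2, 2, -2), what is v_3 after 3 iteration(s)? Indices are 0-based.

v_3 = (-296, -194, -366)

v_0 = (-2, 2, -2).
v_1 = A·v_0 = (-8, -6, -8).
v_2 = A·v_1 = (-46, -24, -60).
v_3 = A·v_2 = (-296, -194, -366).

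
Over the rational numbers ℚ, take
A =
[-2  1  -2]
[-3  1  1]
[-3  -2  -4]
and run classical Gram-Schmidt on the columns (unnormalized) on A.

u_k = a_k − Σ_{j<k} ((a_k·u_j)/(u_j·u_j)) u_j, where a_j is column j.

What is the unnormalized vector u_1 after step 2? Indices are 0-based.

Step 1: u_0 = a_0 = (-2, -3, -3).
Step 2: u_1 = a_1 − (1/22)·u_0 = (12/11, 25/22, -41/22).

u_1 = (12/11, 25/22, -41/22)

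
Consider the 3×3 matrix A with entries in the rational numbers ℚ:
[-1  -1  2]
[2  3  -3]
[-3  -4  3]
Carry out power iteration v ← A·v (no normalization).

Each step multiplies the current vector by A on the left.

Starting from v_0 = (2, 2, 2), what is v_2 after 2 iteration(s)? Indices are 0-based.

v_2 = (-20, 36, -40)

v_0 = (2, 2, 2).
v_1 = A·v_0 = (0, 4, -8).
v_2 = A·v_1 = (-20, 36, -40).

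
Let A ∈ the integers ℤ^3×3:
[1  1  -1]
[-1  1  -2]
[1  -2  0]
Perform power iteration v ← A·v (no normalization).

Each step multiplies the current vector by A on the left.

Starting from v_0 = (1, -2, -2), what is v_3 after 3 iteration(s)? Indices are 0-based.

v_0 = (1, -2, -2).
v_1 = A·v_0 = (1, 1, 5).
v_2 = A·v_1 = (-3, -10, -1).
v_3 = A·v_2 = (-12, -5, 17).

v_3 = (-12, -5, 17)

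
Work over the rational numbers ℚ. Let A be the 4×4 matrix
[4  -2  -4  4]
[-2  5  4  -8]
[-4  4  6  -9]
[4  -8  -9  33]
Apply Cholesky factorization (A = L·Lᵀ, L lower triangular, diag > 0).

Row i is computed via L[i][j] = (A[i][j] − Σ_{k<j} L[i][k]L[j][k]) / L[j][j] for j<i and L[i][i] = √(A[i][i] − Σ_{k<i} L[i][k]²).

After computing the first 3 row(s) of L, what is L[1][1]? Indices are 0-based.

L[1][1] = 2

Step 1: L[0][0] = √(4) = 2.
  L[1][0] = (-2) / L[0][0] = -1.
Step 2: L[1][1] = √(4) = 2.
  L[2][0] = (-4) / L[0][0] = -2.
  L[2][1] = (2) / L[1][1] = 1.
Step 3: L[2][2] = √(1) = 1.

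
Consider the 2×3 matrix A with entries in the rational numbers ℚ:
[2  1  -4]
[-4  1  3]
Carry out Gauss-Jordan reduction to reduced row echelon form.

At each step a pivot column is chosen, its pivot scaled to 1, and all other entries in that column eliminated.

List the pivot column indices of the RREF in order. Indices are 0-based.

pivot columns: 0, 1

pivot(0,0)=2: scale R0 → (1, 1/2, -2)
  clear (1,0): R1 −= (-4)R0 → (0, 3, -5)
pivot(1,1)=3: scale R1 → (0, 1, -5/3)
  clear (0,1): R0 −= (1/2)R1 → (1, 0, -7/6)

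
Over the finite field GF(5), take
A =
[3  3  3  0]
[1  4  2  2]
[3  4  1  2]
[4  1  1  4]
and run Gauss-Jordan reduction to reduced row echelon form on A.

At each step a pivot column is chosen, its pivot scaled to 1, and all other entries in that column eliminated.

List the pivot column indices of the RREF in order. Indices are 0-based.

[1] R0 /= 3  ⇒  (1, 1, 1, 0)
     R1 -= 1·R0  ⇒  (0, 3, 1, 2)
     R2 -= 3·R0  ⇒  (0, 1, 3, 2)
     R3 -= 4·R0  ⇒  (0, 2, 2, 4)
[2] R1 /= 3  ⇒  (0, 1, 2, 4)
     R0 -= 1·R1  ⇒  (1, 0, 4, 1)
     R2 -= 1·R1  ⇒  (0, 0, 1, 3)
     R3 -= 2·R1  ⇒  (0, 0, 3, 1)
[3] R2 /= 1  ⇒  (0, 0, 1, 3)
     R0 -= 4·R2  ⇒  (1, 0, 0, 4)
     R1 -= 2·R2  ⇒  (0, 1, 0, 3)
     R3 -= 3·R2  ⇒  (0, 0, 0, 2)
[4] R3 /= 2  ⇒  (0, 0, 0, 1)
     R0 -= 4·R3  ⇒  (1, 0, 0, 0)
     R1 -= 3·R3  ⇒  (0, 1, 0, 0)
     R2 -= 3·R3  ⇒  (0, 0, 1, 0)

pivot columns: 0, 1, 2, 3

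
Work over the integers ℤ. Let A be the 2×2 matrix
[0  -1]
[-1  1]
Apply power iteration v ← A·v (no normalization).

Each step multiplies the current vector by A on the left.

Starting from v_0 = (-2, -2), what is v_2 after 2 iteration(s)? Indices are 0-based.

v_2 = (0, -2)

v_0 = (-2, -2).
v_1 = A·v_0 = (2, 0).
v_2 = A·v_1 = (0, -2).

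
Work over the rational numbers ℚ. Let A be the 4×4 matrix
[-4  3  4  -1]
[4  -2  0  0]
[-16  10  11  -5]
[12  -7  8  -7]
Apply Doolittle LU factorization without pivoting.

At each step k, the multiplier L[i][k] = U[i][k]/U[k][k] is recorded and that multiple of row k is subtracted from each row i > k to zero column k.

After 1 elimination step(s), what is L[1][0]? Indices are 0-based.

L[1][0] = -1

k=0: U[0][0]=-4
  eliminate (1,0): mult=-1, new row 1: (0, 1, 4, -1); set L[1][0]=-1
  eliminate (2,0): mult=4, new row 2: (0, -2, -5, -1); set L[2][0]=4
  eliminate (3,0): mult=-3, new row 3: (0, 2, 20, -10); set L[3][0]=-3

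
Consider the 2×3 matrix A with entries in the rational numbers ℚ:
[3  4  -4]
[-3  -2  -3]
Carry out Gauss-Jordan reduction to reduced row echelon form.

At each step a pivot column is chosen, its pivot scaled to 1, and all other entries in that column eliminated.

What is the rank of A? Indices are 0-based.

rank = 2

pivot(0,0)=3: scale R0 → (1, 4/3, -4/3)
  clear (1,0): R1 −= (-3)R0 → (0, 2, -7)
pivot(1,1)=2: scale R1 → (0, 1, -7/2)
  clear (0,1): R0 −= (4/3)R1 → (1, 0, 10/3)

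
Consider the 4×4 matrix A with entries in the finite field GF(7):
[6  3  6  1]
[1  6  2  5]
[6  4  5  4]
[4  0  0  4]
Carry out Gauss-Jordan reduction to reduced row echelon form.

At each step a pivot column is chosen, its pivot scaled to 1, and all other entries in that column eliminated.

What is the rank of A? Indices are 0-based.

rank = 3

[1] R0 /= 6  ⇒  (1, 4, 1, 6)
     R1 -= 1·R0  ⇒  (0, 2, 1, 6)
     R2 -= 6·R0  ⇒  (0, 1, 6, 3)
     R3 -= 4·R0  ⇒  (0, 5, 3, 1)
[2] R1 /= 2  ⇒  (0, 1, 4, 3)
     R0 -= 4·R1  ⇒  (1, 0, 6, 1)
     R2 -= 1·R1  ⇒  (0, 0, 2, 0)
     R3 -= 5·R1  ⇒  (0, 0, 4, 0)
[3] R2 /= 2  ⇒  (0, 0, 1, 0)
     R0 -= 6·R2  ⇒  (1, 0, 0, 1)
     R1 -= 4·R2  ⇒  (0, 1, 0, 3)
     R3 -= 4·R2  ⇒  (0, 0, 0, 0)
column 3 empty below row 3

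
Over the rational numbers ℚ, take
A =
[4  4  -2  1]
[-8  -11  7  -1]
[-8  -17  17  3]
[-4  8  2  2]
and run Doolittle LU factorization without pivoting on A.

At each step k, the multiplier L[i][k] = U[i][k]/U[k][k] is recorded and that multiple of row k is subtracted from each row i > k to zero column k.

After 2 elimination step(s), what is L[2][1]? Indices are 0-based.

k=0: U[0][0]=4
  eliminate (1,0): mult=-2, new row 1: (0, -3, 3, 1); set L[1][0]=-2
  eliminate (2,0): mult=-2, new row 2: (0, -9, 13, 5); set L[2][0]=-2
  eliminate (3,0): mult=-1, new row 3: (0, 12, 0, 3); set L[3][0]=-1
k=1: U[1][1]=-3
  eliminate (2,1): mult=3, new row 2: (0, 0, 4, 2); set L[2][1]=3
  eliminate (3,1): mult=-4, new row 3: (0, 0, 12, 7); set L[3][1]=-4

L[2][1] = 3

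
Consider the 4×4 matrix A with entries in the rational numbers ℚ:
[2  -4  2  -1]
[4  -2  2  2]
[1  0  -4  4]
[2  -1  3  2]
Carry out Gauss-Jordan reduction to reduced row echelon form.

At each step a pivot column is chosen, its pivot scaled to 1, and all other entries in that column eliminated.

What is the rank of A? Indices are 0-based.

step 1: normalize row 0 (÷2) = (1, -2, 1, -1/2)
  row 1: subtract 4×row0 = (0, 6, -2, 4)
  row 2: subtract 1×row0 = (0, 2, -5, 9/2)
  row 3: subtract 2×row0 = (0, 3, 1, 3)
step 2: normalize row 1 (÷6) = (0, 1, -1/3, 2/3)
  row 0: subtract -2×row1 = (1, 0, 1/3, 5/6)
  row 2: subtract 2×row1 = (0, 0, -13/3, 19/6)
  row 3: subtract 3×row1 = (0, 0, 2, 1)
step 3: normalize row 2 (÷-13/3) = (0, 0, 1, -19/26)
  row 0: subtract 1/3×row2 = (1, 0, 0, 14/13)
  row 1: subtract -1/3×row2 = (0, 1, 0, 11/26)
  row 3: subtract 2×row2 = (0, 0, 0, 32/13)
step 4: normalize row 3 (÷32/13) = (0, 0, 0, 1)
  row 0: subtract 14/13×row3 = (1, 0, 0, 0)
  row 1: subtract 11/26×row3 = (0, 1, 0, 0)
  row 2: subtract -19/26×row3 = (0, 0, 1, 0)

rank = 4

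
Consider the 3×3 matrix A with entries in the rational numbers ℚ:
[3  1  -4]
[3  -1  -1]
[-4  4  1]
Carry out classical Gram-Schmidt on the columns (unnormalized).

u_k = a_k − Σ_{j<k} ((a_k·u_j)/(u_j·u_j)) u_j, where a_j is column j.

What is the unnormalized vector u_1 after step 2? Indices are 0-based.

u_1 = (41/17, 7/17, 36/17)

Step 1: u_0 = a_0 = (3, 3, -4).
Step 2: u_1 = a_1 − (-8/17)·u_0 = (41/17, 7/17, 36/17).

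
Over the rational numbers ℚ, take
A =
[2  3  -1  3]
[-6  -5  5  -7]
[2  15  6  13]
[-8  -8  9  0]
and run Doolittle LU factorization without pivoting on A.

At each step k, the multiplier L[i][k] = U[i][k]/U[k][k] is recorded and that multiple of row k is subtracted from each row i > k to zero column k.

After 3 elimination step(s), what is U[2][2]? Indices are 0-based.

U[2][2] = 1

Step 1: pivot at (0,0) is 2.
  row1 ← row1 − (-3)·row0  ⇒  L[1][0]=-3, U row1=(0, 4, 2, 2)
  row2 ← row2 − (1)·row0  ⇒  L[2][0]=1, U row2=(0, 12, 7, 10)
  row3 ← row3 − (-4)·row0  ⇒  L[3][0]=-4, U row3=(0, 4, 5, 12)
Step 2: pivot at (1,1) is 4.
  row2 ← row2 − (3)·row1  ⇒  L[2][1]=3, U row2=(0, 0, 1, 4)
  row3 ← row3 − (1)·row1  ⇒  L[3][1]=1, U row3=(0, 0, 3, 10)
Step 3: pivot at (2,2) is 1.
  row3 ← row3 − (3)·row2  ⇒  L[3][2]=3, U row3=(0, 0, 0, -2)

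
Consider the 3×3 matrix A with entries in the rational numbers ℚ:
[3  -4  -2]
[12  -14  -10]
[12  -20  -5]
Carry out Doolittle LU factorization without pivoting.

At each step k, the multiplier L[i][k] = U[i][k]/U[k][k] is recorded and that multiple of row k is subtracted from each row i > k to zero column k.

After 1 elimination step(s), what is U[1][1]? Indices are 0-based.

[col 0] pivot 3
  R1 -= 4*R0 → (0, 2, -2)  (L[1][0] := 4)
  R2 -= 4*R0 → (0, -4, 3)  (L[2][0] := 4)

U[1][1] = 2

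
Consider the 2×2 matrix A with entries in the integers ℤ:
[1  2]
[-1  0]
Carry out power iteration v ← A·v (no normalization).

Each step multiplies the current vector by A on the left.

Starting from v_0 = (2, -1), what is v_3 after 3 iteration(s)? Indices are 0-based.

v_0 = (2, -1).
v_1 = A·v_0 = (0, -2).
v_2 = A·v_1 = (-4, 0).
v_3 = A·v_2 = (-4, 4).

v_3 = (-4, 4)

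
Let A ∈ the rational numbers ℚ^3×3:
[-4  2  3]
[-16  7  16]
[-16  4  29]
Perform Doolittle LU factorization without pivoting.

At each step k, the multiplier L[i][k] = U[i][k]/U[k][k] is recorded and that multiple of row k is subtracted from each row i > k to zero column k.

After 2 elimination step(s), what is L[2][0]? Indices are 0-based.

Step 1: pivot at (0,0) is -4.
  row1 ← row1 − (4)·row0  ⇒  L[1][0]=4, U row1=(0, -1, 4)
  row2 ← row2 − (4)·row0  ⇒  L[2][0]=4, U row2=(0, -4, 17)
Step 2: pivot at (1,1) is -1.
  row2 ← row2 − (4)·row1  ⇒  L[2][1]=4, U row2=(0, 0, 1)

L[2][0] = 4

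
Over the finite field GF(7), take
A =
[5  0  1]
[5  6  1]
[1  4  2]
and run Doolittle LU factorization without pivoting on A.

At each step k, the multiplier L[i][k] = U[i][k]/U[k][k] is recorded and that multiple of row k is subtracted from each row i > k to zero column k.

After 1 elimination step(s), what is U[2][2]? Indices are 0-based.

U[2][2] = 6

Step 1: pivot at (0,0) is 5.
  row1 ← row1 − (1)·row0  ⇒  L[1][0]=1, U row1=(0, 6, 0)
  row2 ← row2 − (3)·row0  ⇒  L[2][0]=3, U row2=(0, 4, 6)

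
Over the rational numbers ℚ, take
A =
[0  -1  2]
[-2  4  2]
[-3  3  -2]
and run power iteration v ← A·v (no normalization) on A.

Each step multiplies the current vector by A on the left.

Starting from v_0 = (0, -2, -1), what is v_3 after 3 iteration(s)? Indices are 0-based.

v_3 = (4, -240, -106)

v_0 = (0, -2, -1).
v_1 = A·v_0 = (0, -10, -4).
v_2 = A·v_1 = (2, -48, -22).
v_3 = A·v_2 = (4, -240, -106).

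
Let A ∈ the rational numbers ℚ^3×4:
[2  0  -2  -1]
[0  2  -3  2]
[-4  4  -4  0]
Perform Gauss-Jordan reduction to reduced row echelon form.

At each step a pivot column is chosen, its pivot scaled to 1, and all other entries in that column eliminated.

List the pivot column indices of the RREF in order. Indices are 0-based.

pivot columns: 0, 1, 2

[1] R0 /= 2  ⇒  (1, 0, -1, -1/2)
     R2 -= -4·R0  ⇒  (0, 4, -8, -2)
[2] R1 /= 2  ⇒  (0, 1, -3/2, 1)
     R2 -= 4·R1  ⇒  (0, 0, -2, -6)
[3] R2 /= -2  ⇒  (0, 0, 1, 3)
     R0 -= -1·R2  ⇒  (1, 0, 0, 5/2)
     R1 -= -3/2·R2  ⇒  (0, 1, 0, 11/2)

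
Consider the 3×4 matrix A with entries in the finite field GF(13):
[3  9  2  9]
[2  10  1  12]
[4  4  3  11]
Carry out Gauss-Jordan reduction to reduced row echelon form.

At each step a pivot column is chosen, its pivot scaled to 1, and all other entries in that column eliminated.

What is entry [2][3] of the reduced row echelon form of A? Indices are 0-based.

M[2][3] = 6

pivot(0,0)=3: scale R0 → (1, 3, 5, 3)
  clear (1,0): R1 −= (2)R0 → (0, 4, 4, 6)
  clear (2,0): R2 −= (4)R0 → (0, 5, 9, 12)
pivot(1,1)=4: scale R1 → (0, 1, 1, 8)
  clear (0,1): R0 −= (3)R1 → (1, 0, 2, 5)
  clear (2,1): R2 −= (5)R1 → (0, 0, 4, 11)
pivot(2,2)=4: scale R2 → (0, 0, 1, 6)
  clear (0,2): R0 −= (2)R2 → (1, 0, 0, 6)
  clear (1,2): R1 −= (1)R2 → (0, 1, 0, 2)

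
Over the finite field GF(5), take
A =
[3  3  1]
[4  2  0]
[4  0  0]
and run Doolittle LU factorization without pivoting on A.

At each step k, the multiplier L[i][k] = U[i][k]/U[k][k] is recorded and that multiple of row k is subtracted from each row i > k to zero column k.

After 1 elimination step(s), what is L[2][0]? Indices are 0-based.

k=0: U[0][0]=3
  eliminate (1,0): mult=3, new row 1: (0, 3, 2); set L[1][0]=3
  eliminate (2,0): mult=3, new row 2: (0, 1, 2); set L[2][0]=3

L[2][0] = 3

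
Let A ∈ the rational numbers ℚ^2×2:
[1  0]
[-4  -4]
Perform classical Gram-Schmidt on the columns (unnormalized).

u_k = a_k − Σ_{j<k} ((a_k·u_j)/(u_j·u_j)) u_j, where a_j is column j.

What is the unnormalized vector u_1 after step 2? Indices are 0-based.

u_1 = (-16/17, -4/17)

Step 1: u_0 = a_0 = (1, -4).
Step 2: u_1 = a_1 − (16/17)·u_0 = (-16/17, -4/17).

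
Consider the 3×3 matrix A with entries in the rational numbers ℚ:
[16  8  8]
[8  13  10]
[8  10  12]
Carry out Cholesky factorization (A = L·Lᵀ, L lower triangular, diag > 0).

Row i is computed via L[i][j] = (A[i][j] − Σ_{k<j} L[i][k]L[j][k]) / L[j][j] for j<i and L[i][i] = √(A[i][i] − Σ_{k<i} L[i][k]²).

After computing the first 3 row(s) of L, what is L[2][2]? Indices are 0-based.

L[2][2] = 2

Step 1: L[0][0] = √(16) = 4.
  L[1][0] = (8) / L[0][0] = 2.
Step 2: L[1][1] = √(9) = 3.
  L[2][0] = (8) / L[0][0] = 2.
  L[2][1] = (6) / L[1][1] = 2.
Step 3: L[2][2] = √(4) = 2.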